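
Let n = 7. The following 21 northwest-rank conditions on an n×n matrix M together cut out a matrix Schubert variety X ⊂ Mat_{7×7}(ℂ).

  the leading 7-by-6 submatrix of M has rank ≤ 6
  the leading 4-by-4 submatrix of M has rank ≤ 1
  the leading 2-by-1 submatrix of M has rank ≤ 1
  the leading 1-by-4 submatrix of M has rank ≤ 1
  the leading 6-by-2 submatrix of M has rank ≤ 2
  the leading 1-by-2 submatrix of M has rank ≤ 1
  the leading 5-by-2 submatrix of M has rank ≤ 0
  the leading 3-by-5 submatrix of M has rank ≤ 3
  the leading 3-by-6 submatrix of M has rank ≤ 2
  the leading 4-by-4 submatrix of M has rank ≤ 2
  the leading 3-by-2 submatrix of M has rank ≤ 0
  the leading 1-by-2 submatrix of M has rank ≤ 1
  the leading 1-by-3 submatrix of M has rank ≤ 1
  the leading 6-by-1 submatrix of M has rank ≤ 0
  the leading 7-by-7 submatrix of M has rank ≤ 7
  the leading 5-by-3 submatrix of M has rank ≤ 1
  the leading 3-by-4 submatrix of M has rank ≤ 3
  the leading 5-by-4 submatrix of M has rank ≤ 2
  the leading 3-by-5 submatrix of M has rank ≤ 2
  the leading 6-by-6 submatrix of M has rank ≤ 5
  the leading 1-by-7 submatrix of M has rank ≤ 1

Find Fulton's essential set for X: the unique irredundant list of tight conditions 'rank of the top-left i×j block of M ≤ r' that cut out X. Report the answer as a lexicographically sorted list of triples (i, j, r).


Propagating the 21 rank bounds to every northwest block:

  R[1]: 0 0 1 1 1 1 1
  R[2]: 0 0 1 1 2 2 2
  R[3]: 0 0 1 1 2 2 3
  R[4]: 0 0 1 1 2 3 4
  R[5]: 0 0 1 2 3 4 5
  R[6]: 0 1 2 3 4 5 6
  R[7]: 1 2 3 4 5 6 7

so w = (3, 5, 7, 6, 4, 2, 1).

4 SE-corners of the 15-cell Rothe diagram give Ess(w):

[(3, 6, 2), (4, 4, 1), (5, 2, 0), (6, 1, 0)]


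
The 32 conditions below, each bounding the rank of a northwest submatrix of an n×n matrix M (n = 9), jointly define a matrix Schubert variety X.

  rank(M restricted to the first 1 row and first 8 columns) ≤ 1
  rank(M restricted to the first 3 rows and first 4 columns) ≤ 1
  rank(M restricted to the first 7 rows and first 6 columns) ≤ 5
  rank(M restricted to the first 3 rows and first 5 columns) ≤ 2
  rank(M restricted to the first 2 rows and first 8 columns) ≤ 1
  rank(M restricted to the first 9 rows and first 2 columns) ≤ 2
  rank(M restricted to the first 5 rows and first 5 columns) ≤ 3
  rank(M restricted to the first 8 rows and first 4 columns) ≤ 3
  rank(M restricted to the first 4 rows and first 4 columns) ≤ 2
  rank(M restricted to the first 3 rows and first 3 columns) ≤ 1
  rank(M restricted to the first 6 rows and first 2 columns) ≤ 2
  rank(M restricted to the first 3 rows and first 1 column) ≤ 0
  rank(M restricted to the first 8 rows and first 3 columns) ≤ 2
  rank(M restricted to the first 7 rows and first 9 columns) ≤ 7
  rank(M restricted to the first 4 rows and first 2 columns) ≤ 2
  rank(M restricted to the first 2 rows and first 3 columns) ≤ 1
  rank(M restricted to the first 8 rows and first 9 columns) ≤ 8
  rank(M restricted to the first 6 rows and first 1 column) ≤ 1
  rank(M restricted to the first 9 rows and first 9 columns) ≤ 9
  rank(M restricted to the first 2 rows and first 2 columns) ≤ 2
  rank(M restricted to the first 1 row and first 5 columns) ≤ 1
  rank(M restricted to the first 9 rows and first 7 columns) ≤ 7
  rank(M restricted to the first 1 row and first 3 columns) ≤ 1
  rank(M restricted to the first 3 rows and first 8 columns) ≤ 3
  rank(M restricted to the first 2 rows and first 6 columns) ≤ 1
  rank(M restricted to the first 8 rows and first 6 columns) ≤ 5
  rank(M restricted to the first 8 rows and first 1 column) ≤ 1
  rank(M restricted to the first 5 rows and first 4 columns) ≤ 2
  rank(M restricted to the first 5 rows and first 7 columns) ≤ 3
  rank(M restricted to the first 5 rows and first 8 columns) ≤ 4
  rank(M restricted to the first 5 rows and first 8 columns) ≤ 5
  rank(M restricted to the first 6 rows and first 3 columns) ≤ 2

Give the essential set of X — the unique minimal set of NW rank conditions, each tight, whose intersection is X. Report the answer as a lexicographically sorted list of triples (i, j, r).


Computing R[i][j] = min implied NW-rank bound (n=9, 32 conditions):

  row 1: 0 | 1 | 1 | 1 | 1 | 1 | 1 | 1 | 1
  row 2: 0 | 1 | 1 | 1 | 1 | 1 | 1 | 1 | 2
  row 3: 0 | 1 | 1 | 1 | 2 | 2 | 2 | 2 | 3
  row 4: 1 | 2 | 2 | 2 | 3 | 3 | 3 | 3 | 4
  row 5: 1 | 2 | 2 | 2 | 3 | 3 | 3 | 4 | 5
  row 6: 1 | 2 | 2 | 3 | 4 | 4 | 4 | 5 | 6
  row 7: 1 | 2 | 2 | 3 | 4 | 5 | 5 | 6 | 7
  row 8: 1 | 2 | 2 | 3 | 4 | 5 | 6 | 7 | 8
  row 9: 1 | 2 | 3 | 4 | 5 | 6 | 7 | 8 | 9

giving w = (2, 9, 5, 1, 8, 4, 6, 7, 3) via Δ²R.

D(w) has 18 cells with 6 SE-corners; essential set:

[(2, 8, 1), (3, 1, 0), (3, 4, 1), (5, 4, 2), (5, 7, 3), (8, 3, 2)]


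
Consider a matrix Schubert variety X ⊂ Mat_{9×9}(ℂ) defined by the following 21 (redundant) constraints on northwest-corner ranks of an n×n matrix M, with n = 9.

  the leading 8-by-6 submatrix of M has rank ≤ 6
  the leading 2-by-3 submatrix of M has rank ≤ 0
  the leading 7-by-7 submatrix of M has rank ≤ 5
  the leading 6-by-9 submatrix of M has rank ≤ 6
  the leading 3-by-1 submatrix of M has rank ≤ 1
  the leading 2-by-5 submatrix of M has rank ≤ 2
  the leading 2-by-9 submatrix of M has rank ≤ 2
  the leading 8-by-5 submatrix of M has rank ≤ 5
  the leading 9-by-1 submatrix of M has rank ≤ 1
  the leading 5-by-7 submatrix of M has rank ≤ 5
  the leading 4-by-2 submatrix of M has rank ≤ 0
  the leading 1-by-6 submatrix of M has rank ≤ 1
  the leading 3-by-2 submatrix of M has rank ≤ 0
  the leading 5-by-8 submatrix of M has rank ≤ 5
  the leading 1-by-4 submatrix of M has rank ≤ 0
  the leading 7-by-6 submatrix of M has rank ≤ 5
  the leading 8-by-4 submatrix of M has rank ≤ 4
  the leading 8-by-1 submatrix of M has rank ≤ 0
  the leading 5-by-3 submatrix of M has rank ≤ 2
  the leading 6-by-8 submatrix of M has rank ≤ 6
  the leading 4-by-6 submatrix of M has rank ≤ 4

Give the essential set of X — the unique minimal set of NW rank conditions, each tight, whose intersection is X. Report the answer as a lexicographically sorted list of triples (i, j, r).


Recovering R(i,j) via the rank-extension bound from the 21 conditions:

  row 1: 0, 0, 0, 0, 1, 1, 1, 1, 1
  row 2: 0, 0, 0, 1, 2, 2, 2, 2, 2
  row 3: 0, 0, 1, 2, 3, 3, 3, 3, 3
  row 4: 0, 0, 1, 2, 3, 4, 4, 4, 4
  row 5: 0, 1, 2, 3, 4, 5, 5, 5, 5
  row 6: 0, 1, 2, 3, 4, 5, 5, 6, 6
  row 7: 0, 1, 2, 3, 4, 5, 5, 6, 7
  row 8: 0, 1, 2, 3, 4, 5, 6, 7, 8
  row 9: 1, 2, 3, 4, 5, 6, 7, 8, 9

second differences of R give the permutation w = (5, 4, 3, 6, 2, 8, 9, 7, 1).

Rothe diagram D(w) (17 cells), 5 SE-corners (essential conditions):

[(1, 4, 0), (2, 3, 0), (4, 2, 0), (7, 7, 5), (8, 1, 0)]


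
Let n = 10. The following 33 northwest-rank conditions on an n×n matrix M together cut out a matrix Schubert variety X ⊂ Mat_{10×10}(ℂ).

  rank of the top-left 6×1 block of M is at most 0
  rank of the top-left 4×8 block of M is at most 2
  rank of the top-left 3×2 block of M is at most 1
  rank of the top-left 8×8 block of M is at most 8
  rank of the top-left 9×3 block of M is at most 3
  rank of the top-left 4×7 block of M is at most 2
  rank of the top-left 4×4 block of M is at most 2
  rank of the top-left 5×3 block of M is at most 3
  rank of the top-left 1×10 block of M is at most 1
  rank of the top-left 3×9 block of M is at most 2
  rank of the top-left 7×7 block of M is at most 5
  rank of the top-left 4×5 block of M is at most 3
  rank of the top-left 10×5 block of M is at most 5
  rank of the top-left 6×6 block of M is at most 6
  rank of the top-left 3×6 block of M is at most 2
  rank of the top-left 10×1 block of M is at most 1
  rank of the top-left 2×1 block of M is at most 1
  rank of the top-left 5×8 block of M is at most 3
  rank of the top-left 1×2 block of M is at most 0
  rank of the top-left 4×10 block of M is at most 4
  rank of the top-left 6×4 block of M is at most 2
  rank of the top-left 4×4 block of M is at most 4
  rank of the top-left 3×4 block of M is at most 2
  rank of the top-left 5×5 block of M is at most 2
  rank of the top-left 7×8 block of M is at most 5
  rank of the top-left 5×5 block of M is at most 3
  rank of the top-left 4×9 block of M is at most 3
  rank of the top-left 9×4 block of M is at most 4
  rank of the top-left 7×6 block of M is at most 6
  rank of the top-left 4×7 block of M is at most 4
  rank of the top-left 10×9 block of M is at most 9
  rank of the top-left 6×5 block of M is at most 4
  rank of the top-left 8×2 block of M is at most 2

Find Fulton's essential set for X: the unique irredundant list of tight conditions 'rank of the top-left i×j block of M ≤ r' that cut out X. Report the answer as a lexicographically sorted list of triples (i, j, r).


The tightest implied rank at each (i,j), from the 33 conditions:

  0  0  1  1  1  1  1  1  1  1
  0  1  2  2  2  2  2  2  2  2
  0  1  2  2  2  2  2  2  2  3
  0  1  2  2  2  2  2  2  3  4
  0  1  2  2  2  3  3  3  4  5
  0  1  2  2  3  4  4  4  5  6
  1  2  3  3  4  5  5  5  6  7
  1  2  3  4  5  6  6  6  7  8
  1  2  3  4  5  6  7  7  8  9
  1  2  3  4  5  6  7  8  9  10

reading off 1-entries of Δ²R: w = (3, 2, 10, 9, 6, 5, 1, 4, 7, 8).

Rothe diagram D(w) (21 cells), 6 SE-corners (essential conditions):

[(1, 2, 0), (3, 9, 2), (4, 8, 2), (5, 5, 2), (6, 1, 0), (6, 4, 2)]


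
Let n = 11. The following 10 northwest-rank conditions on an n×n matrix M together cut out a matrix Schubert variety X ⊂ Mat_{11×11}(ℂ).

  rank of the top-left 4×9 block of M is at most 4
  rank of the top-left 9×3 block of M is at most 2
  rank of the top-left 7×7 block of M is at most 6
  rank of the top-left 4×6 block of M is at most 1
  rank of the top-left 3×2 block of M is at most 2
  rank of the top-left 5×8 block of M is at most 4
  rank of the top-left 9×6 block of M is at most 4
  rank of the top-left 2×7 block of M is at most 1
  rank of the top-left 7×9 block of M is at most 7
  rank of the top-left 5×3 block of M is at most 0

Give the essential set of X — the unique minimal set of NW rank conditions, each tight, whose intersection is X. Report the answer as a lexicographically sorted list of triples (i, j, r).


Recovering R(i,j) via the rank-extension bound from the 10 conditions:

  row 1: 0 | 0 | 0 | 1 | 1 | 1 | 1 | 1 | 1 | 1 | 1
  row 2: 0 | 0 | 0 | 1 | 1 | 1 | 1 | 2 | 2 | 2 | 2
  row 3: 0 | 0 | 0 | 1 | 1 | 1 | 2 | 3 | 3 | 3 | 3
  row 4: 0 | 0 | 0 | 1 | 1 | 1 | 2 | 3 | 4 | 4 | 4
  row 5: 0 | 0 | 0 | 1 | 2 | 2 | 3 | 4 | 5 | 5 | 5
  row 6: 1 | 1 | 1 | 2 | 3 | 3 | 4 | 5 | 6 | 6 | 6
  row 7: 1 | 2 | 2 | 3 | 4 | 4 | 5 | 6 | 7 | 7 | 7
  row 8: 1 | 2 | 2 | 3 | 4 | 4 | 5 | 6 | 7 | 8 | 8
  row 9: 1 | 2 | 2 | 3 | 4 | 4 | 5 | 6 | 7 | 8 | 9
  row 10: 1 | 2 | 3 | 4 | 5 | 5 | 6 | 7 | 8 | 9 | 10
  row 11: 1 | 2 | 3 | 4 | 5 | 6 | 7 | 8 | 9 | 10 | 11

reading off 1-entries of Δ²R: w = (4, 8, 7, 9, 5, 1, 2, 10, 11, 3, 6).

5 SE-corners of the 26-cell Rothe diagram give Ess(w):

[(2, 7, 1), (4, 6, 1), (5, 3, 0), (9, 3, 2), (9, 6, 4)]


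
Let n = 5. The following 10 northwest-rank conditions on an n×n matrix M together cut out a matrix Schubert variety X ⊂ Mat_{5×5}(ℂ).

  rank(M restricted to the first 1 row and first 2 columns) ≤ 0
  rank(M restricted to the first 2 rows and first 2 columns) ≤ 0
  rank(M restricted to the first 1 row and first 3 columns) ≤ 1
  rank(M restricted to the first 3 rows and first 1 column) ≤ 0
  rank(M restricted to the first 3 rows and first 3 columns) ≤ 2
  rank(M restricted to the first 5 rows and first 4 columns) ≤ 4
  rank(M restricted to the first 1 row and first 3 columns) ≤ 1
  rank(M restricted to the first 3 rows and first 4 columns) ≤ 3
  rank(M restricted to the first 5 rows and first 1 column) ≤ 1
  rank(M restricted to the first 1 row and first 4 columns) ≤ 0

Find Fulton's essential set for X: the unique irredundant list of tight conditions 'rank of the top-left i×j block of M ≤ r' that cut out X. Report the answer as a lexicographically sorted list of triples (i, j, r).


Computing R[i][j] = min implied NW-rank bound (n=5, 10 conditions):

  i=1: 0, 0, 0, 0, 1
  i=2: 0, 0, 1, 1, 2
  i=3: 0, 1, 2, 2, 3
  i=4: 1, 2, 3, 3, 4
  i=5: 1, 2, 3, 4, 5

reading off 1-entries of Δ²R: w = (5, 3, 2, 1, 4).

|D(w)|=7, |Ess(w)|=3:

[(1, 4, 0), (2, 2, 0), (3, 1, 0)]


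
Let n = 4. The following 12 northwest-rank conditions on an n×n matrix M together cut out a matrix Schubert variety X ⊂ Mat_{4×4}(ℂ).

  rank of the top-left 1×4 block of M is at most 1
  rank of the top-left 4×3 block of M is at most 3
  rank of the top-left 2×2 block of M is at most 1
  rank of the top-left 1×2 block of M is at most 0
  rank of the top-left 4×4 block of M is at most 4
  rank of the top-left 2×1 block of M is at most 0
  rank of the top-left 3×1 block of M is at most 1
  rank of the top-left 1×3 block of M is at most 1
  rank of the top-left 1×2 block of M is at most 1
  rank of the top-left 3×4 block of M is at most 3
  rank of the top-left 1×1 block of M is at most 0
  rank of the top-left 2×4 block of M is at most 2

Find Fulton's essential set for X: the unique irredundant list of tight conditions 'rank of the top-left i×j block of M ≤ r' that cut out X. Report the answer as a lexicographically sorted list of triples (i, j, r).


The tightest implied rank at each (i,j), from the 12 conditions:

  R[1]: 0 0 1 1
  R[2]: 0 1 2 2
  R[3]: 1 2 3 3
  R[4]: 1 2 3 4

the unique w with this rank table is (3, 2, 1, 4).

2 SE-corners of the 3-cell Rothe diagram give Ess(w):

[(1, 2, 0), (2, 1, 0)]


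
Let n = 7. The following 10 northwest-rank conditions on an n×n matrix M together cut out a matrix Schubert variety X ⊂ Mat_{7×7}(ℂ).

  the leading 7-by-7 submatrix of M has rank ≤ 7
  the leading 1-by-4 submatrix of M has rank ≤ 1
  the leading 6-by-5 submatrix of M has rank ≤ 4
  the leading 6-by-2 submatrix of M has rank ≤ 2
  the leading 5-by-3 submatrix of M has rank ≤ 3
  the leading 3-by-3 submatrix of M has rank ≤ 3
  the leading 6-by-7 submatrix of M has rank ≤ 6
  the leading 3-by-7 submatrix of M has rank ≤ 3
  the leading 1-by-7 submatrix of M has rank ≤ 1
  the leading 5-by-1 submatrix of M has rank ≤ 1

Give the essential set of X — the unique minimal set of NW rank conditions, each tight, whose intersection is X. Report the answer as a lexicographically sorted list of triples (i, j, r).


Propagating the 10 rank bounds to every northwest block:

  R[1]: 1, 1, 1, 1, 1, 1, 1
  R[2]: 1, 2, 2, 2, 2, 2, 2
  R[3]: 1, 2, 3, 3, 3, 3, 3
  R[4]: 1, 2, 3, 4, 4, 4, 4
  R[5]: 1, 2, 3, 4, 4, 5, 5
  R[6]: 1, 2, 3, 4, 4, 5, 6
  R[7]: 1, 2, 3, 4, 5, 6, 7

reading off 1-entries of Δ²R: w = (1, 2, 3, 4, 6, 7, 5).

1 SE-corner of the 2-cell Rothe diagram gives Ess(w):

[(6, 5, 4)]


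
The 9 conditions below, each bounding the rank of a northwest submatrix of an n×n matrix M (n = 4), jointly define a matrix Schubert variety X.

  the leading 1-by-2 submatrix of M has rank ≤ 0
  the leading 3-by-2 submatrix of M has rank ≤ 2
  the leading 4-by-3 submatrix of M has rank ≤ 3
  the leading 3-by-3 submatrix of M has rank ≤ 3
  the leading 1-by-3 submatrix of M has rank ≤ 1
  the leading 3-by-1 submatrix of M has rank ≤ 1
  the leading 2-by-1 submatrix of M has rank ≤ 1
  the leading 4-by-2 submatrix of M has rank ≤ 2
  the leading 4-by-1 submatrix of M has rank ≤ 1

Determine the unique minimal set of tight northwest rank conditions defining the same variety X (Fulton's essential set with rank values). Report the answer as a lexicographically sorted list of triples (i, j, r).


Computing R[i][j] = min implied NW-rank bound (n=4, 9 conditions):

  row 1: 0, 0, 1, 1
  row 2: 1, 1, 2, 2
  row 3: 1, 2, 3, 3
  row 4: 1, 2, 3, 4

second differences of R give the permutation w = (3, 1, 2, 4).

Rothe diagram D(w) (2 cells), 1 SE-corner (essential condition):

[(1, 2, 0)]


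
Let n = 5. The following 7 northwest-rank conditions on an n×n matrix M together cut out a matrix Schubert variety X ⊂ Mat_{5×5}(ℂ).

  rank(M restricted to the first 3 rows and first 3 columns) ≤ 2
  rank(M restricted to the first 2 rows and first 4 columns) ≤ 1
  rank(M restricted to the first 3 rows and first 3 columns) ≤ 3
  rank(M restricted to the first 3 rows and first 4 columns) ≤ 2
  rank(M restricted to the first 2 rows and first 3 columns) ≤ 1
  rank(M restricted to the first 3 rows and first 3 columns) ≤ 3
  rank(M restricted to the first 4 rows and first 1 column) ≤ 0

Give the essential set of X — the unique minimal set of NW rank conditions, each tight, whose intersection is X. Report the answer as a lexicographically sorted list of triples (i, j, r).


Propagating the 7 rank bounds to every northwest block:

  i=1: 0 1 1 1 1
  i=2: 0 1 1 1 2
  i=3: 0 1 2 2 3
  i=4: 0 1 2 3 4
  i=5: 1 2 3 4 5

so w = (2, 5, 3, 4, 1).

|D(w)|=6, |Ess(w)|=2:

[(2, 4, 1), (4, 1, 0)]


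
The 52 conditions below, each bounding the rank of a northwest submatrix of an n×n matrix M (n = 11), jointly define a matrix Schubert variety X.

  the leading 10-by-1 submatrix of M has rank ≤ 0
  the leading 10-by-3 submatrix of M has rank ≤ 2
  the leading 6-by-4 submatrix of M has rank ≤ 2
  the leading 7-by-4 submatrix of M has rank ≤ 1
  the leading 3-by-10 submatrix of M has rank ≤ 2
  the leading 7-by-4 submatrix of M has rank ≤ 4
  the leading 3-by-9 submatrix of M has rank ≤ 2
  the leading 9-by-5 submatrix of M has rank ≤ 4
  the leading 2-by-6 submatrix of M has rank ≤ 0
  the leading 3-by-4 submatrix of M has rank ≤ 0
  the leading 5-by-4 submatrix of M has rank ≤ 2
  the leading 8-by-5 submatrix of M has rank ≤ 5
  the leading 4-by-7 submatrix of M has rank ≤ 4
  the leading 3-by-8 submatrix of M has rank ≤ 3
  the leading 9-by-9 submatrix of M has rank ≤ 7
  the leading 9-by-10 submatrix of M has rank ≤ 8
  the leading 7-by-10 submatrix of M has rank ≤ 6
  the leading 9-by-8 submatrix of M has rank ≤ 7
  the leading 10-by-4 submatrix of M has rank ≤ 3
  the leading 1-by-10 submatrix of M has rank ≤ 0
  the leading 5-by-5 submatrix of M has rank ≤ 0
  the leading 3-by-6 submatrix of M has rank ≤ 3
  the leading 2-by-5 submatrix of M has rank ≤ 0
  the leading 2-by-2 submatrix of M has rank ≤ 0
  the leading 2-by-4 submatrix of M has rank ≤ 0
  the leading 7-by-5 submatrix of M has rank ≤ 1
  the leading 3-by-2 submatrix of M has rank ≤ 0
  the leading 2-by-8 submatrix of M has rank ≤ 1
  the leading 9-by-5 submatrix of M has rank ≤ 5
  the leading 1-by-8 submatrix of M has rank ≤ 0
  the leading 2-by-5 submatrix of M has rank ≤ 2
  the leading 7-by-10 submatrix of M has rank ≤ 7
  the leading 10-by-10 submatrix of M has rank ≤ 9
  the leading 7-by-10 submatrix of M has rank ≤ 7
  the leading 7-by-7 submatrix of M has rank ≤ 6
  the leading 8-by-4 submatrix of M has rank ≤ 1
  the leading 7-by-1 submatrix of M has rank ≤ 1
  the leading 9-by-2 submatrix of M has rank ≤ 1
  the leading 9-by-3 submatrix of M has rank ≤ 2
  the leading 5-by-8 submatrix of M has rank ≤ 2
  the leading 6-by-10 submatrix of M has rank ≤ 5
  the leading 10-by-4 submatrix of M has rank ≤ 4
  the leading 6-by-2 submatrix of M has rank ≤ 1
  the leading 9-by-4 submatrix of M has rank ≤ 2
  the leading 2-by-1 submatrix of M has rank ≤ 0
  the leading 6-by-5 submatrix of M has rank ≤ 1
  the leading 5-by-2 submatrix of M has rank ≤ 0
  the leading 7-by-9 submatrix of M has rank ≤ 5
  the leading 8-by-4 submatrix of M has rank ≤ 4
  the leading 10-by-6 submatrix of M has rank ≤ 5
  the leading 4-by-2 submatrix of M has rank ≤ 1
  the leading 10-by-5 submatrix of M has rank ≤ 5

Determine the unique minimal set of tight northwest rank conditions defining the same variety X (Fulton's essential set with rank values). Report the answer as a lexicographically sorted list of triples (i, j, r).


Recovering R(i,j) via the rank-extension bound from the 52 conditions:

  row 1: 0 0 0 0 0 0 0 0 0 0 1
  row 2: 0 0 0 0 0 0 1 1 1 1 2
  row 3: 0 0 0 0 0 1 2 2 2 2 3
  row 4: 0 0 0 0 0 1 2 2 3 3 4
  row 5: 0 0 0 0 0 1 2 2 3 4 5
  row 6: 0 1 1 1 1 2 3 3 4 5 6
  row 7: 0 1 1 1 1 2 3 4 5 6 7
  row 8: 0 1 1 1 2 3 4 5 6 7 8
  row 9: 0 1 2 2 3 4 5 6 7 8 9
  row 10: 0 1 2 3 4 5 6 7 8 9 10
  row 11: 1 2 3 4 5 6 7 8 9 10 11

second differences of R give the permutation w = (11, 7, 6, 9, 10, 2, 8, 5, 3, 4, 1).

Fulton essential set (7 of the 43 Rothe cells):

[(1, 10, 0), (2, 6, 0), (5, 5, 0), (5, 8, 2), (7, 5, 1), (8, 4, 1), (10, 1, 0)]


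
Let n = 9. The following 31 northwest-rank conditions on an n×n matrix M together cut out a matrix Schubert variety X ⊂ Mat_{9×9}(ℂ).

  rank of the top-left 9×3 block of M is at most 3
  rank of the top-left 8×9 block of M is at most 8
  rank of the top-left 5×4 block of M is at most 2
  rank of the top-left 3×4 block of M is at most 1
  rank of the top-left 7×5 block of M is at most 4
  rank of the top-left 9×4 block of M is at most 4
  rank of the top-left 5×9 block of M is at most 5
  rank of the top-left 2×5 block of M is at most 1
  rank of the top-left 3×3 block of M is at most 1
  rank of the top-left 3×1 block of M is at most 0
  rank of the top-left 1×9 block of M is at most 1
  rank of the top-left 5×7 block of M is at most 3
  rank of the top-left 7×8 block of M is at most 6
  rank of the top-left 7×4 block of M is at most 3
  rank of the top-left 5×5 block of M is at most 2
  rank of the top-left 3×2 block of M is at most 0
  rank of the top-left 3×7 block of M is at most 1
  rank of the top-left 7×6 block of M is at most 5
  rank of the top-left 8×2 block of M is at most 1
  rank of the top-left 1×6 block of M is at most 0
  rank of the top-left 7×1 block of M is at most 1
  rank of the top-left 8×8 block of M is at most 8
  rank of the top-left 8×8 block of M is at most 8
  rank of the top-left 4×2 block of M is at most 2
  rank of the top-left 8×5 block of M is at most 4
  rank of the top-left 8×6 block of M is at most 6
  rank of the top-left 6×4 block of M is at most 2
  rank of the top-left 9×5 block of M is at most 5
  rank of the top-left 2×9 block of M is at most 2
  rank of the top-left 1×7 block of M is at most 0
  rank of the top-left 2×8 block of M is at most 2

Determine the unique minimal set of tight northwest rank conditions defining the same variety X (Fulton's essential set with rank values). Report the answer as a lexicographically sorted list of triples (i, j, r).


Computing R[i][j] = min implied NW-rank bound (n=9, 31 conditions):

  i=1: 0 | 0 | 0 | 0 | 0 | 0 | 0 | 1 | 1
  i=2: 0 | 0 | 1 | 1 | 1 | 1 | 1 | 2 | 2
  i=3: 0 | 0 | 1 | 1 | 1 | 1 | 1 | 2 | 3
  i=4: 1 | 1 | 2 | 2 | 2 | 2 | 2 | 3 | 4
  i=5: 1 | 1 | 2 | 2 | 2 | 3 | 3 | 4 | 5
  i=6: 1 | 1 | 2 | 2 | 3 | 4 | 4 | 5 | 6
  i=7: 1 | 1 | 2 | 3 | 4 | 5 | 5 | 6 | 7
  i=8: 1 | 1 | 2 | 3 | 4 | 5 | 6 | 7 | 8
  i=9: 1 | 2 | 3 | 4 | 5 | 6 | 7 | 8 | 9

the unique w with this rank table is (8, 3, 9, 1, 6, 5, 4, 7, 2).

ℓ(w)=22; the 6 essential cells (i,j,r):

[(1, 7, 0), (3, 2, 0), (3, 7, 1), (5, 5, 2), (6, 4, 2), (8, 2, 1)]


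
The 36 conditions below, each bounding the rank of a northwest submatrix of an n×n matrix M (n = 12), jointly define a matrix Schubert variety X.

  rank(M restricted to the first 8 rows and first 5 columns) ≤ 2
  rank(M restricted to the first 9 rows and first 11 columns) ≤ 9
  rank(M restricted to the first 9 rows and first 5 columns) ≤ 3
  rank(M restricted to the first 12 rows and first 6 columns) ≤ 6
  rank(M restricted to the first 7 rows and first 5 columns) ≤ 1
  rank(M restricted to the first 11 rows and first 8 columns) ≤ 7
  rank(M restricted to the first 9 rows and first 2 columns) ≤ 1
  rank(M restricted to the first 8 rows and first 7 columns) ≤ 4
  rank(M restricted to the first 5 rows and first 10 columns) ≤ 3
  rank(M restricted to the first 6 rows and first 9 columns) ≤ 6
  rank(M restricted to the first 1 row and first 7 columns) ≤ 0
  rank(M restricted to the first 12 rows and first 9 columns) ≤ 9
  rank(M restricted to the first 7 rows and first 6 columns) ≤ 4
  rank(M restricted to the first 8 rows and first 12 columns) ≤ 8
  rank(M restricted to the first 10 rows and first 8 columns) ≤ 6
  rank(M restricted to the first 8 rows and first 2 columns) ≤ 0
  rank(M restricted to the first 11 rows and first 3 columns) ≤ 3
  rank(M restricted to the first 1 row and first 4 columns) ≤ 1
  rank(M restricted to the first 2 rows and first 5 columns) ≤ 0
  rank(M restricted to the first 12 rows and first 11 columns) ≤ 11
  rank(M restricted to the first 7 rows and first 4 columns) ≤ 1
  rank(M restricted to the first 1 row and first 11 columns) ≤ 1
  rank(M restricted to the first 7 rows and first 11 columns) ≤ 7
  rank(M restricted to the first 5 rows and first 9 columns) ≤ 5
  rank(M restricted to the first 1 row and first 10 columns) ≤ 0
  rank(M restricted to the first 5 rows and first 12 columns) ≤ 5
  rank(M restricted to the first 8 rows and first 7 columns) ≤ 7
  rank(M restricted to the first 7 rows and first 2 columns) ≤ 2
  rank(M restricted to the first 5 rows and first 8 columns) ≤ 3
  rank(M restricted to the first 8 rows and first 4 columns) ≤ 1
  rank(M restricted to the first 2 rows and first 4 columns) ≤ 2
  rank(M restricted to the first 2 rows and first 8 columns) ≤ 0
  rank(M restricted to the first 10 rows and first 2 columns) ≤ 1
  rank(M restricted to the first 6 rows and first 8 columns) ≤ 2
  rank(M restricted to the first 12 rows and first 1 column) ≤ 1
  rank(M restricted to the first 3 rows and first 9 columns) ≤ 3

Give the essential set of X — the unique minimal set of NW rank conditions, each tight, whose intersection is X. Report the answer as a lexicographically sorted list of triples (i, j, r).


Computing R[i][j] = min implied NW-rank bound (n=12, 36 conditions):

  row 1: 0, 0, 0, 0, 0, 0, 0, 0, 0, 0, 1, 1
  row 2: 0, 0, 0, 0, 0, 0, 0, 0, 1, 1, 2, 2
  row 3: 0, 0, 1, 1, 1, 1, 1, 1, 2, 2, 3, 3
  row 4: 0, 0, 1, 1, 1, 2, 2, 2, 3, 3, 4, 4
  row 5: 0, 0, 1, 1, 1, 2, 2, 2, 3, 3, 4, 5
  row 6: 0, 0, 1, 1, 1, 2, 2, 2, 3, 4, 5, 6
  row 7: 0, 0, 1, 1, 1, 2, 3, 3, 4, 5, 6, 7
  row 8: 0, 0, 1, 1, 2, 3, 4, 4, 5, 6, 7, 8
  row 9: 1, 1, 2, 2, 3, 4, 5, 5, 6, 7, 8, 9
  row 10: 1, 1, 2, 3, 4, 5, 6, 6, 7, 8, 9, 10
  row 11: 1, 2, 3, 4, 5, 6, 7, 7, 8, 9, 10, 11
  row 12: 1, 2, 3, 4, 5, 6, 7, 8, 9, 10, 11, 12

hence w(1..12) = (11, 9, 3, 6, 12, 10, 7, 5, 1, 4, 2, 8).

Fulton essential set (8 of the 45 Rothe cells):

[(1, 10, 0), (2, 8, 0), (5, 10, 3), (6, 8, 2), (7, 5, 1), (8, 2, 0), (8, 4, 1), (10, 2, 1)]


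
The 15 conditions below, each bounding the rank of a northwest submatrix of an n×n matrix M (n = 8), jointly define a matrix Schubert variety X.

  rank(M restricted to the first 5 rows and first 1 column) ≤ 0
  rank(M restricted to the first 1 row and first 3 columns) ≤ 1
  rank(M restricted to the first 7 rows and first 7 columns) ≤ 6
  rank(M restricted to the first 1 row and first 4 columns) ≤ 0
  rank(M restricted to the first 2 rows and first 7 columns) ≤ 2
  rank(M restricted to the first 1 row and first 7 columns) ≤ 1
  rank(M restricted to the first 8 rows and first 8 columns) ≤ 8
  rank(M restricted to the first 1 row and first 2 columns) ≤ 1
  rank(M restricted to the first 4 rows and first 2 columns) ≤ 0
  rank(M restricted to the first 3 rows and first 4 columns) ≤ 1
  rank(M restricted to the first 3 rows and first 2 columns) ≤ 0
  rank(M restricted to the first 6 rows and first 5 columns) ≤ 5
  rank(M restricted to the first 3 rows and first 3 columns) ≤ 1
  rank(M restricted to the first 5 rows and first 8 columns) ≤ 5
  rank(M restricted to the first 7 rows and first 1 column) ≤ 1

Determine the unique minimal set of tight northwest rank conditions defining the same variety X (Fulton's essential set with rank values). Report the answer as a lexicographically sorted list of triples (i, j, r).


Propagating the 15 rank bounds to every northwest block:

  row 1: 0  0  0  0  1  1  1  1
  row 2: 0  0  1  1  2  2  2  2
  row 3: 0  0  1  1  2  3  3  3
  row 4: 0  0  1  2  3  4  4  4
  row 5: 0  1  2  3  4  5  5  5
  row 6: 1  2  3  4  5  6  6  6
  row 7: 1  2  3  4  5  6  6  7
  row 8: 1  2  3  4  5  6  7  8

so w = (5, 3, 6, 4, 2, 1, 8, 7).

Fulton essential set (5 of the 13 Rothe cells):

[(1, 4, 0), (3, 4, 1), (4, 2, 0), (5, 1, 0), (7, 7, 6)]


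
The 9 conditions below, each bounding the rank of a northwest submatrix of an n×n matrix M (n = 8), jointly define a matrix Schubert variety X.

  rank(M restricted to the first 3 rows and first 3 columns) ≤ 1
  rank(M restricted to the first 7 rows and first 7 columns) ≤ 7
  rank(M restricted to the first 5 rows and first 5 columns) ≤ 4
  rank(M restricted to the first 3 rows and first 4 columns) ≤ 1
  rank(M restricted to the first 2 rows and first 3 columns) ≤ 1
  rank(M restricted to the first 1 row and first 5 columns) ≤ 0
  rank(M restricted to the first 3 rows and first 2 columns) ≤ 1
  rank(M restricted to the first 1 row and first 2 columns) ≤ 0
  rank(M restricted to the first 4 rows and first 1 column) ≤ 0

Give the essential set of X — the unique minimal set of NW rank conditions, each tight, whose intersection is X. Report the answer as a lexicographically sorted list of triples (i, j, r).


The tightest implied rank at each (i,j), from the 9 conditions:

  R[1]: 0 0 0 0 0 1 1 1
  R[2]: 0 1 1 1 1 2 2 2
  R[3]: 0 1 1 1 2 3 3 3
  R[4]: 0 1 2 2 3 4 4 4
  R[5]: 1 2 3 3 4 5 5 5
  R[6]: 1 2 3 4 5 6 6 6
  R[7]: 1 2 3 4 5 6 7 7
  R[8]: 1 2 3 4 5 6 7 8

reading off 1-entries of Δ²R: w = (6, 2, 5, 3, 1, 4, 7, 8).

D(w) has 10 cells with 3 SE-corners; essential set:

[(1, 5, 0), (3, 4, 1), (4, 1, 0)]


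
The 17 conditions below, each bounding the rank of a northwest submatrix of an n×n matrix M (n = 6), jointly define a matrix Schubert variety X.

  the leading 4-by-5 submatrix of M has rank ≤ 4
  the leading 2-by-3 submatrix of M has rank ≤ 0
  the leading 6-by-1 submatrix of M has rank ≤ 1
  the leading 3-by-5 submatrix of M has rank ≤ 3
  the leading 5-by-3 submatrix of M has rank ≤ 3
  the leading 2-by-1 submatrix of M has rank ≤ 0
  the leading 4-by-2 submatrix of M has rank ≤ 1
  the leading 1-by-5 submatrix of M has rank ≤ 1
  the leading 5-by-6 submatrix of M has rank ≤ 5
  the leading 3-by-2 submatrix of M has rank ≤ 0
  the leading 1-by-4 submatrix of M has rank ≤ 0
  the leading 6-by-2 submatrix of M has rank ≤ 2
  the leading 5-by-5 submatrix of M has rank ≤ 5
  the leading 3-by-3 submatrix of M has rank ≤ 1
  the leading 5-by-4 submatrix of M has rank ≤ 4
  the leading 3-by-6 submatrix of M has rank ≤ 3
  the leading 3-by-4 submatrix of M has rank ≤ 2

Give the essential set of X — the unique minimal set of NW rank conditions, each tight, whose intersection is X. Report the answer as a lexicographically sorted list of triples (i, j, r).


Reconstructing r_w from the 17 given conditions:

  i=1: 0 0 0 0 1 1
  i=2: 0 0 0 1 2 2
  i=3: 0 0 1 2 3 3
  i=4: 1 1 2 3 4 4
  i=5: 1 2 3 4 5 5
  i=6: 1 2 3 4 5 6

reading off 1-entries of Δ²R: w = (5, 4, 3, 1, 2, 6).

|D(w)|=9, |Ess(w)|=3:

[(1, 4, 0), (2, 3, 0), (3, 2, 0)]


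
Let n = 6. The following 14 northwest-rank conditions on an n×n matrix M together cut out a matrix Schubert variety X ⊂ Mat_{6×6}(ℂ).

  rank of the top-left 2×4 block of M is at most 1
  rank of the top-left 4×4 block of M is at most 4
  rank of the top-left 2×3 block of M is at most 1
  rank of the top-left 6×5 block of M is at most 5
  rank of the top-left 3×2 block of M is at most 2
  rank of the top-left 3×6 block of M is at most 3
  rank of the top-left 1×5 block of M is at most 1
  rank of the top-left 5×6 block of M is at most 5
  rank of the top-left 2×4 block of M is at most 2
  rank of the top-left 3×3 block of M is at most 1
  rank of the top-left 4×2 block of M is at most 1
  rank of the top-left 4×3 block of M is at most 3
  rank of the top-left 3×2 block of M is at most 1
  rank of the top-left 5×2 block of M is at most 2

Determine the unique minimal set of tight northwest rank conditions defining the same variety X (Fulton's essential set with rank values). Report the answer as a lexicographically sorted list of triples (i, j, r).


Computing R[i][j] = min implied NW-rank bound (n=6, 14 conditions):

  1 1 1 1 1 1
  1 1 1 1 2 2
  1 1 1 2 3 3
  1 1 2 3 4 4
  1 2 3 4 5 5
  1 2 3 4 5 6

second differences of R give the permutation w = (1, 5, 4, 3, 2, 6).

Rothe diagram D(w) (6 cells), 3 SE-corners (essential conditions):

[(2, 4, 1), (3, 3, 1), (4, 2, 1)]


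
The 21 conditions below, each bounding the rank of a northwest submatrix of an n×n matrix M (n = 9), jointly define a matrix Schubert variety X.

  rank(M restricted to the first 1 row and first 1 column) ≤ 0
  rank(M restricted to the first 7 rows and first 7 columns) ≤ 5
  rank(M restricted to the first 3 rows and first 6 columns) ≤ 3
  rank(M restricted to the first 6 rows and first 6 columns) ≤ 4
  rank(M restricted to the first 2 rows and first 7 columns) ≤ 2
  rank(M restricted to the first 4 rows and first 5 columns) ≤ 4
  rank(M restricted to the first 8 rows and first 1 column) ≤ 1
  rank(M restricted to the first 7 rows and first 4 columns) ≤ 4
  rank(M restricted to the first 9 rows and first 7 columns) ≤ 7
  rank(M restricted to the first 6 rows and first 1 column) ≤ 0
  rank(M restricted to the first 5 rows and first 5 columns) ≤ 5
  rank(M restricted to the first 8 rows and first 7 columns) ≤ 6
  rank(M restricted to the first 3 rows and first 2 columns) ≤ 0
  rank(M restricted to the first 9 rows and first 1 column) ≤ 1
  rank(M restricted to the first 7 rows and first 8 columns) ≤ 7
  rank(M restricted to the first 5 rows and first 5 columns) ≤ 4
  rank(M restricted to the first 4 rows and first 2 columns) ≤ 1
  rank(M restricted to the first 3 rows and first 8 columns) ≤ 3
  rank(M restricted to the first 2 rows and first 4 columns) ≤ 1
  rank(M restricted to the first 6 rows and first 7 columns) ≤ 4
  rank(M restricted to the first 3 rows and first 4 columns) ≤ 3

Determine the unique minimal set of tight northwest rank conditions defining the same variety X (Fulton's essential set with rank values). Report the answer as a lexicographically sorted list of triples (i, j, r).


Recovering R(i,j) via the rank-extension bound from the 21 conditions:

  row 1: 0, 0, 1, 1, 1, 1, 1, 1, 1
  row 2: 0, 0, 1, 1, 2, 2, 2, 2, 2
  row 3: 0, 0, 1, 2, 3, 3, 3, 3, 3
  row 4: 0, 1, 2, 3, 4, 4, 4, 4, 4
  row 5: 0, 1, 2, 3, 4, 4, 4, 5, 5
  row 6: 0, 1, 2, 3, 4, 4, 4, 5, 6
  row 7: 1, 2, 3, 4, 5, 5, 5, 6, 7
  row 8: 1, 2, 3, 4, 5, 6, 6, 7, 8
  row 9: 1, 2, 3, 4, 5, 6, 7, 8, 9

hence w(1..9) = (3, 5, 4, 2, 8, 9, 1, 6, 7).

Fulton essential set (4 of the 14 Rothe cells):

[(2, 4, 1), (3, 2, 0), (6, 1, 0), (6, 7, 4)]


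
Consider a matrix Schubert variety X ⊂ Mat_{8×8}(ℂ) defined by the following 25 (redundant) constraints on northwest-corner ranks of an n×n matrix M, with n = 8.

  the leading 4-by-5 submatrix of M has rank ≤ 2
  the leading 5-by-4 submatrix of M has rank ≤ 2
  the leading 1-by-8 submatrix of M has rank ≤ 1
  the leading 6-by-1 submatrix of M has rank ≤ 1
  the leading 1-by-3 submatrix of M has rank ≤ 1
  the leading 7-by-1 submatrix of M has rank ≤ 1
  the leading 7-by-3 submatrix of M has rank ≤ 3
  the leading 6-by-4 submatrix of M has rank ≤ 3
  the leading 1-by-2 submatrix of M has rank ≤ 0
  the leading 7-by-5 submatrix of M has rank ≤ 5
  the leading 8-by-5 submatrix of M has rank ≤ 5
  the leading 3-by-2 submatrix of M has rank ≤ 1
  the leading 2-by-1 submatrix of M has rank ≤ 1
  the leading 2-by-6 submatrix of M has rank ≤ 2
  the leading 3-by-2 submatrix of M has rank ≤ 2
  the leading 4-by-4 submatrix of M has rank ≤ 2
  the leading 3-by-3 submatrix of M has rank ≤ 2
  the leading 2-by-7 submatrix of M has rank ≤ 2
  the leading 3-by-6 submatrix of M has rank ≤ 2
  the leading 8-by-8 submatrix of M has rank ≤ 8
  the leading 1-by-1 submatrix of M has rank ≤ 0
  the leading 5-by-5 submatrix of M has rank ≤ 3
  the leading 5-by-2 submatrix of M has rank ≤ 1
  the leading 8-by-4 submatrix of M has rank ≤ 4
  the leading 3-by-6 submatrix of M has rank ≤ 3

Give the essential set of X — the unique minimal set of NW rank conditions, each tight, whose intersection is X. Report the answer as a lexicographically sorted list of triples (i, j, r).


Computing R[i][j] = min implied NW-rank bound (n=8, 25 conditions):

  row 1: 0  0  1  1  1  1  1  1
  row 2: 1  1  2  2  2  2  2  2
  row 3: 1  1  2  2  2  2  3  3
  row 4: 1  1  2  2  2  3  4  4
  row 5: 1  1  2  2  3  4  5  5
  row 6: 1  2  3  3  4  5  6  6
  row 7: 1  2  3  4  5  6  7  7
  row 8: 1  2  3  4  5  6  7  8

hence w(1..8) = (3, 1, 7, 6, 5, 2, 4, 8).

5 SE-corners of the 11-cell Rothe diagram give Ess(w):

[(1, 2, 0), (3, 6, 2), (4, 5, 2), (5, 2, 1), (5, 4, 2)]


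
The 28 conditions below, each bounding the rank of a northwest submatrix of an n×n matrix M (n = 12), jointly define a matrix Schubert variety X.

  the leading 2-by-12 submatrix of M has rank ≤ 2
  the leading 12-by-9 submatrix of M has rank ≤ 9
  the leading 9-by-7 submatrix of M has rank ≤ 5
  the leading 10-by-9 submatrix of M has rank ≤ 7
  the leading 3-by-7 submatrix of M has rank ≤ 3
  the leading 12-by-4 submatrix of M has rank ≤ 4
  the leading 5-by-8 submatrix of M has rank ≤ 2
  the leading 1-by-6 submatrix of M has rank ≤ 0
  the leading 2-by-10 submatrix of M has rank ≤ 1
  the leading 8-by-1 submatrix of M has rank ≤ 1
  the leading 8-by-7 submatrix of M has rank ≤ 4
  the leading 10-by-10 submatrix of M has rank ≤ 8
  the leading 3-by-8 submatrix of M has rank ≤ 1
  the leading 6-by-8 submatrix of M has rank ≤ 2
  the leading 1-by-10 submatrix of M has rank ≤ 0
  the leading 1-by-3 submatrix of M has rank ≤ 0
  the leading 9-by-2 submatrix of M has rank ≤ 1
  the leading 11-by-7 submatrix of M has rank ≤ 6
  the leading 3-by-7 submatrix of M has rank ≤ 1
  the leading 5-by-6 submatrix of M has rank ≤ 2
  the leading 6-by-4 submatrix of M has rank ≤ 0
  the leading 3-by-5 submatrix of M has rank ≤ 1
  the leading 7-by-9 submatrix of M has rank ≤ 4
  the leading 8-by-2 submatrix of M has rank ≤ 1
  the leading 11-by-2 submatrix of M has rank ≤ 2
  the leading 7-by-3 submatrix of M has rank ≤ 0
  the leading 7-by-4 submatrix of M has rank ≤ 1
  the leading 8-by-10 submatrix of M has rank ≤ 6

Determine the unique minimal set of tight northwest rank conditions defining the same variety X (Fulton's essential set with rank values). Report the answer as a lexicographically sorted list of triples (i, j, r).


The tightest implied rank at each (i,j), from the 28 conditions:

  0  0  0  0  0  0  0  0  0  0  1  1
  0  0  0  0  1  1  1  1  1  1  2  2
  0  0  0  0  1  1  1  1  2  2  3  3
  0  0  0  0  1  2  2  2  3  3  4  4
  0  0  0  0  1  2  2  2  3  4  5  5
  0  0  0  0  1  2  2  2  3  4  5  6
  0  0  0  1  2  3  3  3  4  5  6  7
  1  1  1  2  3  4  4  4  5  6  7  8
  1  1  2  3  4  5  5  5  6  7  8  9
  1  2  3  4  5  6  6  6  7  8  9  10
  1  2  3  4  5  6  6  7  8  9  10  11
  1  2  3  4  5  6  7  8  9  10  11  12

reading off 1-entries of Δ²R: w = (11, 5, 9, 6, 10, 12, 4, 1, 3, 2, 8, 7).

Rothe diagram D(w) (42 cells), 7 SE-corners (essential conditions):

[(1, 10, 0), (3, 8, 1), (6, 4, 0), (6, 8, 2), (7, 3, 0), (9, 2, 1), (11, 7, 6)]


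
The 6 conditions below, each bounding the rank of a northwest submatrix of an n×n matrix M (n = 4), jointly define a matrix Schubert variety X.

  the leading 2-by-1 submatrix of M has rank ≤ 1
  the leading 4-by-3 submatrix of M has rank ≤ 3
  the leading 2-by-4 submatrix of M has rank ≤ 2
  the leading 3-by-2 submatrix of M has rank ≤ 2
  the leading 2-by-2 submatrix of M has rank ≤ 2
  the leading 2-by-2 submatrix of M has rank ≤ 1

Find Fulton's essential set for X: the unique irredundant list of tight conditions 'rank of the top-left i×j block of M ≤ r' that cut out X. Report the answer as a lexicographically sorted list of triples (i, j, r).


The tightest implied rank at each (i,j), from the 6 conditions:

  row 1: 1, 1, 1, 1
  row 2: 1, 1, 2, 2
  row 3: 1, 2, 3, 3
  row 4: 1, 2, 3, 4

hence w(1..4) = (1, 3, 2, 4).

ℓ(w)=1; the 1 essential cell (i,j,r):

[(2, 2, 1)]
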